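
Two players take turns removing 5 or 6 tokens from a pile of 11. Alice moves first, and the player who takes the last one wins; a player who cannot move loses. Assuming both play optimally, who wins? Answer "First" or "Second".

Positions where the player to move wins (W) vs loses (L):
i:   0  1  2  3  4  5  6  7  8  9 10 11
     L  L  L  L  L  W  W  W  W  W  W  L
Position 11 is L, so the second player wins.

Second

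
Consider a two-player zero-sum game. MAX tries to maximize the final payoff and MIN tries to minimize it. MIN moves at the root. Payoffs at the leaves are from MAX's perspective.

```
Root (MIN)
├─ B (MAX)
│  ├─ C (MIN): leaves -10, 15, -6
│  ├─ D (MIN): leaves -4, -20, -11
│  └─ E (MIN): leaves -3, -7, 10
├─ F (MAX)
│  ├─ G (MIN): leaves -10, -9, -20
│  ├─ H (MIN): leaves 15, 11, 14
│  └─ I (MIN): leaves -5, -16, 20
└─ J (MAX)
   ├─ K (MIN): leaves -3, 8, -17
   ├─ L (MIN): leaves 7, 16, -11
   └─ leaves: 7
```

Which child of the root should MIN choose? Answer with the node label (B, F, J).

B

C (MIN): min(-10, 15, -6) = -10
D (MIN): min(-4, -20, -11) = -20
E (MIN): min(-3, -7, 10) = -7
B (MAX): max(-10, -20, -7) = -7
G (MIN): min(-10, -9, -20) = -20
H (MIN): min(15, 11, 14) = 11
I (MIN): min(-5, -16, 20) = -16
F (MAX): max(-20, 11, -16) = 11
K (MIN): min(-3, 8, -17) = -17
L (MIN): min(7, 16, -11) = -11
J (MAX): max(-17, -11, 7) = 7
Root (MIN): min(-7, 11, 7) = -7
MIN picks the child with the lowest value: B (value -7).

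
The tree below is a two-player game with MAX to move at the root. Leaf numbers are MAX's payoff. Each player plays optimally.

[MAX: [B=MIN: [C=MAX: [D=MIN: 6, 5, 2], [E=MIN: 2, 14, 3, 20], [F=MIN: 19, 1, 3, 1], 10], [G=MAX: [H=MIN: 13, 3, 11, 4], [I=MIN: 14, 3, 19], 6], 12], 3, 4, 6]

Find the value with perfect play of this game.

D (MIN): min(6, 5, 2) = 2
E (MIN): min(2, 14, 3, 20) = 2
F (MIN): min(19, 1, 3, 1) = 1
C (MAX): max(2, 2, 1, 10) = 10
H (MIN): min(13, 3, 11, 4) = 3
I (MIN): min(14, 3, 19) = 3
G (MAX): max(3, 3, 6) = 6
B (MIN): min(10, 6, 12) = 6
Root (MAX): max(6, 3, 4, 6) = 6

6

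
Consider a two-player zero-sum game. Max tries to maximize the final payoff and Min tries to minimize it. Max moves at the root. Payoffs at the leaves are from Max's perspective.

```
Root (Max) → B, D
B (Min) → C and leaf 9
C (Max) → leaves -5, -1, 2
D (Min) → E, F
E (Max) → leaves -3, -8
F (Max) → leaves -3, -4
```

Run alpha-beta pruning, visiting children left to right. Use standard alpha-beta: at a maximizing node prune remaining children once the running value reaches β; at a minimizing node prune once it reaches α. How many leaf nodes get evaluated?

C [α=-∞,β=+∞]: v=2
B [α=-∞,β=+∞]: v=2
E [α=2,β=+∞]: v=-3
D [α=2,β=+∞]: v=-3 after child 1 ≤ α → α-cutoff, skip 1
Root [α=-∞,β=+∞]: v=2
Leaves evaluated: 6 of 8.

6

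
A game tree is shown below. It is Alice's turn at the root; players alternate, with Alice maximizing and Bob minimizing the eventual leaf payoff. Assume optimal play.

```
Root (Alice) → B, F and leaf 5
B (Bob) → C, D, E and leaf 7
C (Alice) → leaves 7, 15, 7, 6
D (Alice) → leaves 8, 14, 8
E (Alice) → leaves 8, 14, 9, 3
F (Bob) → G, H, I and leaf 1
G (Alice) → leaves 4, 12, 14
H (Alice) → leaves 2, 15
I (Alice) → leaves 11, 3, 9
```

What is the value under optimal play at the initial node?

C (Alice): max(7, 15, 7, 6) = 15
D (Alice): max(8, 14, 8) = 14
E (Alice): max(8, 14, 9, 3) = 14
B (Bob): min(15, 14, 14, 7) = 7
G (Alice): max(4, 12, 14) = 14
H (Alice): max(2, 15) = 15
I (Alice): max(11, 3, 9) = 11
F (Bob): min(14, 15, 11, 1) = 1
Root (Alice): max(7, 1, 5) = 7

7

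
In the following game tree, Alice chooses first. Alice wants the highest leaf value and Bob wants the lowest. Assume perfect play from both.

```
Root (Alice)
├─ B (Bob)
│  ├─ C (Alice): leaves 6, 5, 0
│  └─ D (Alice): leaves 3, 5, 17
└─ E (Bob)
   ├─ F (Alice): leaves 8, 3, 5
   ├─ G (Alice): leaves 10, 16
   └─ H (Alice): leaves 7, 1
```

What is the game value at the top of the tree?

C (Alice): max(6, 5, 0) = 6
D (Alice): max(3, 5, 17) = 17
B (Bob): min(6, 17) = 6
F (Alice): max(8, 3, 5) = 8
G (Alice): max(10, 16) = 16
H (Alice): max(7, 1) = 7
E (Bob): min(8, 16, 7) = 7
Root (Alice): max(6, 7) = 7

7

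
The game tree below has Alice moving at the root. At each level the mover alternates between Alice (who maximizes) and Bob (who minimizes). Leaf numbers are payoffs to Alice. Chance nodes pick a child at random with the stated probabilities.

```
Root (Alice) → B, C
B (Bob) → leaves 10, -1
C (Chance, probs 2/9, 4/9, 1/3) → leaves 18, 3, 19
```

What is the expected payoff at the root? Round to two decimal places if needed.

11.67

B (Bob): min(10, -1) = -1
C (Chance): 2/9·18 + 4/9·3 + 1/3·19 = 11.67
Root (Alice): max(-1, 11.67) = 11.67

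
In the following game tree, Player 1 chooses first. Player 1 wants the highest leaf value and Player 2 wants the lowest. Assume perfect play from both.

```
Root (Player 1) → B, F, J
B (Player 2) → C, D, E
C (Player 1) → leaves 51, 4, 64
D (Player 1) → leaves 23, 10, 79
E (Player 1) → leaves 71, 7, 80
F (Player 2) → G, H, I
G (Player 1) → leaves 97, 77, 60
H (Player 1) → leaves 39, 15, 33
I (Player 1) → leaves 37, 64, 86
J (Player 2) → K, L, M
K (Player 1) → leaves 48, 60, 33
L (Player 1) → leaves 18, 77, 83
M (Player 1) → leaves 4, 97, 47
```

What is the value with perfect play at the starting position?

C (Player 1): max(51, 4, 64) = 64
D (Player 1): max(23, 10, 79) = 79
E (Player 1): max(71, 7, 80) = 80
B (Player 2): min(64, 79, 80) = 64
G (Player 1): max(97, 77, 60) = 97
H (Player 1): max(39, 15, 33) = 39
I (Player 1): max(37, 64, 86) = 86
F (Player 2): min(97, 39, 86) = 39
K (Player 1): max(48, 60, 33) = 60
L (Player 1): max(18, 77, 83) = 83
M (Player 1): max(4, 97, 47) = 97
J (Player 2): min(60, 83, 97) = 60
Root (Player 1): max(64, 39, 60) = 64

64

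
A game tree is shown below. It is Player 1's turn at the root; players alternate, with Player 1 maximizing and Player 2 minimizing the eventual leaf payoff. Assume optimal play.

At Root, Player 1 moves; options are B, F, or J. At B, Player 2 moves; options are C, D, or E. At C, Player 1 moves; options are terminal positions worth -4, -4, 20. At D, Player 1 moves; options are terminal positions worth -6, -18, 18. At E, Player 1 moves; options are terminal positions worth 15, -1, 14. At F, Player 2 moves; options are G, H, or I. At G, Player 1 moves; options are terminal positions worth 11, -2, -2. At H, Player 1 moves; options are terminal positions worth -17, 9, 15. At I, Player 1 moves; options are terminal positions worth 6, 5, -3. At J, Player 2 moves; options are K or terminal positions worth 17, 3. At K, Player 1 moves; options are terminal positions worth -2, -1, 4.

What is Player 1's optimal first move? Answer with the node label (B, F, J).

B

C (Player 1): max(-4, -4, 20) = 20
D (Player 1): max(-6, -18, 18) = 18
E (Player 1): max(15, -1, 14) = 15
B (Player 2): min(20, 18, 15) = 15
G (Player 1): max(11, -2, -2) = 11
H (Player 1): max(-17, 9, 15) = 15
I (Player 1): max(6, 5, -3) = 6
F (Player 2): min(11, 15, 6) = 6
K (Player 1): max(-2, -1, 4) = 4
J (Player 2): min(4, 17, 3) = 3
Root (Player 1): max(15, 6, 3) = 15
Player 1 picks the child with the highest value: B (value 15).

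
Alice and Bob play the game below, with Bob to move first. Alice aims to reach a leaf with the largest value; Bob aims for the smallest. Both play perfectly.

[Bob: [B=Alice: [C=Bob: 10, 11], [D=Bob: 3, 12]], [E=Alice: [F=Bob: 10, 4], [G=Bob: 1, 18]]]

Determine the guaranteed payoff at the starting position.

4

C (Bob): min(10, 11) = 10
D (Bob): min(3, 12) = 3
B (Alice): max(10, 3) = 10
F (Bob): min(10, 4) = 4
G (Bob): min(1, 18) = 1
E (Alice): max(4, 1) = 4
Root (Bob): min(10, 4) = 4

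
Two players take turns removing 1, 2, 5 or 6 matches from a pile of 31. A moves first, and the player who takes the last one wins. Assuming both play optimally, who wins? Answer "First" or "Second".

W/L table (W = player to move can force a win):
i:   0  1  2  3  4  5  6  7  8  9 10 11 12 13 14 15 16 17 18 19 20 21 22 23 24 25 26 27 28 29 30 31
     L  W  W  L  W  W  W  L  W  W  L  W  W  W  L  W  W  L  W  W  W  L  W  W  L  W  W  W  L  W  W  L
Position 31 is L, so the second player wins.

Second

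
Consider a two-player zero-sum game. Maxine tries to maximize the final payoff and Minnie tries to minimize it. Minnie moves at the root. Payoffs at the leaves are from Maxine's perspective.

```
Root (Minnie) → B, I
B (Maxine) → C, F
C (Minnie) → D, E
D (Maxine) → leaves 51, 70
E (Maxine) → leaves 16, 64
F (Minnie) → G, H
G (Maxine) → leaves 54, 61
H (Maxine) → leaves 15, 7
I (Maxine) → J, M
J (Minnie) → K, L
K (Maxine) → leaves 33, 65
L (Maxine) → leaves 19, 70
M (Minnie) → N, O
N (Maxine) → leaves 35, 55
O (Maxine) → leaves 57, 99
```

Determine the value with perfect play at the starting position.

D (Maxine): max(51, 70) = 70
E (Maxine): max(16, 64) = 64
C (Minnie): min(70, 64) = 64
G (Maxine): max(54, 61) = 61
H (Maxine): max(15, 7) = 15
F (Minnie): min(61, 15) = 15
B (Maxine): max(64, 15) = 64
K (Maxine): max(33, 65) = 65
L (Maxine): max(19, 70) = 70
J (Minnie): min(65, 70) = 65
N (Maxine): max(35, 55) = 55
O (Maxine): max(57, 99) = 99
M (Minnie): min(55, 99) = 55
I (Maxine): max(65, 55) = 65
Root (Minnie): min(64, 65) = 64

64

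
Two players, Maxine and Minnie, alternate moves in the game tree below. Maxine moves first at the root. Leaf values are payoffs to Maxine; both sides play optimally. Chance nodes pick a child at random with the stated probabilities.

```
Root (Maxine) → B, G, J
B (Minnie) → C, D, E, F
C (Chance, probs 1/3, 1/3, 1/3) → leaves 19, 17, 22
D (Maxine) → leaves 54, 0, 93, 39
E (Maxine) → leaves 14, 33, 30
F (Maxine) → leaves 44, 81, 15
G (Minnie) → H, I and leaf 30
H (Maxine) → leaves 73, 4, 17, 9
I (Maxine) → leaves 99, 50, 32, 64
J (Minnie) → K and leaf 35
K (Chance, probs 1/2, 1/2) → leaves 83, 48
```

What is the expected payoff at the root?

C (Chance): 1/3·19 + 1/3·17 + 1/3·22 = 19.33
D (Maxine): max(54, 0, 93, 39) = 93
E (Maxine): max(14, 33, 30) = 33
F (Maxine): max(44, 81, 15) = 81
B (Minnie): min(19.33, 93, 33, 81) = 19.33
H (Maxine): max(73, 4, 17, 9) = 73
I (Maxine): max(99, 50, 32, 64) = 99
G (Minnie): min(73, 99, 30) = 30
K (Chance): 1/2·83 + 1/2·48 = 65.5
J (Minnie): min(65.5, 35) = 35
Root (Maxine): max(19.33, 30, 35) = 35

35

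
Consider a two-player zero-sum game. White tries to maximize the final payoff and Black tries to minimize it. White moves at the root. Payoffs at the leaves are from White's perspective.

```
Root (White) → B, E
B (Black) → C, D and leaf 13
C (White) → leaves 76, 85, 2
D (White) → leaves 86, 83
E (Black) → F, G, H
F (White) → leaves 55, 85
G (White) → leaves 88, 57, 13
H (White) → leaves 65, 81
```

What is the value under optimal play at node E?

81

F: max(55, 85) = 85
G: max(88, 57, 13) = 88
H: max(65, 81) = 81
E: min(85, 88, 81) = 81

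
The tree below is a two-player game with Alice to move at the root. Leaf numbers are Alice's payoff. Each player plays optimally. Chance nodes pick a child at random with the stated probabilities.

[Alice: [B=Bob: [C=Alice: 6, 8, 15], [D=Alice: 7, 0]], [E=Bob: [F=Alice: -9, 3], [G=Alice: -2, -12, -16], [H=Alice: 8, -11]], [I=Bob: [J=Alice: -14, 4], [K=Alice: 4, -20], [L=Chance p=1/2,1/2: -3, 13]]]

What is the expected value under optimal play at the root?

C (Alice): max(6, 8, 15) = 15
D (Alice): max(7, 0) = 7
B (Bob): min(15, 7) = 7
F (Alice): max(-9, 3) = 3
G (Alice): max(-2, -12, -16) = -2
H (Alice): max(8, -11) = 8
E (Bob): min(3, -2, 8) = -2
J (Alice): max(-14, 4) = 4
K (Alice): max(4, -20) = 4
L (Chance): 1/2·-3 + 1/2·13 = 5
I (Bob): min(4, 4, 5) = 4
Root (Alice): max(7, -2, 4) = 7

7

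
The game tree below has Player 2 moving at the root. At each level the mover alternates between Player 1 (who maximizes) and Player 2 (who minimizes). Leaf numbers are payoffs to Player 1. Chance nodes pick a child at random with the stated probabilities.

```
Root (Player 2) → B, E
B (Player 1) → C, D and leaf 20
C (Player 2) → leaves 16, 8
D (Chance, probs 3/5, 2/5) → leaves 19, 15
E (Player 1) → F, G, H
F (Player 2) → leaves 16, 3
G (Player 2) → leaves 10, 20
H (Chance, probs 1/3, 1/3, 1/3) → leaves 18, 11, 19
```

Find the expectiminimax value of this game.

C (Player 2): min(16, 8) = 8
D (Chance): 3/5·19 + 2/5·15 = 17.4
B (Player 1): max(8, 17.4, 20) = 20
F (Player 2): min(16, 3) = 3
G (Player 2): min(10, 20) = 10
H (Chance): 1/3·18 + 1/3·11 + 1/3·19 = 16
E (Player 1): max(3, 10, 16) = 16
Root (Player 2): min(20, 16) = 16

16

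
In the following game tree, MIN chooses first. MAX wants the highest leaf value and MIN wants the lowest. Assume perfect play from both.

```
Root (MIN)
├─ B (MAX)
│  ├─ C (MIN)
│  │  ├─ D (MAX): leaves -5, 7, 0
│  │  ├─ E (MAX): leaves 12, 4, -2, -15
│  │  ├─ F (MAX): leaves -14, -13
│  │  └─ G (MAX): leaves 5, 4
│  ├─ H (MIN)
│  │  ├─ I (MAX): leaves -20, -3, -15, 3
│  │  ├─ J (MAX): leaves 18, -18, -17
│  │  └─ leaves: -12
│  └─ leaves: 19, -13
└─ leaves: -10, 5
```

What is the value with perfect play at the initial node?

D (MAX): max(-5, 7, 0) = 7
E (MAX): max(12, 4, -2, -15) = 12
F (MAX): max(-14, -13) = -13
G (MAX): max(5, 4) = 5
C (MIN): min(7, 12, -13, 5) = -13
I (MAX): max(-20, -3, -15, 3) = 3
J (MAX): max(18, -18, -17) = 18
H (MIN): min(3, 18, -12) = -12
B (MAX): max(-13, -12, 19, -13) = 19
Root (MIN): min(19, -10, 5) = -10

-10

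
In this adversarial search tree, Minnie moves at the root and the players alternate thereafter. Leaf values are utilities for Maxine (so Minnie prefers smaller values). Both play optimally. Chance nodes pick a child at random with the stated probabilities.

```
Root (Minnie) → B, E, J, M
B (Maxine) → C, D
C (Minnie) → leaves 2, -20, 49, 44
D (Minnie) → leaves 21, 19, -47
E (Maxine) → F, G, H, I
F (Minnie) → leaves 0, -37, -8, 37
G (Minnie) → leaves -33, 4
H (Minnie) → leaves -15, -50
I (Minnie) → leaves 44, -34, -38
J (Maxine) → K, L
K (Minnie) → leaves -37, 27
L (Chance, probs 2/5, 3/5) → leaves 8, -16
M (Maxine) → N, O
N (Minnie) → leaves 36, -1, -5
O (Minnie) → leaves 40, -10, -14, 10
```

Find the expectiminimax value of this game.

-33

C (Minnie): min(2, -20, 49, 44) = -20
D (Minnie): min(21, 19, -47) = -47
B (Maxine): max(-20, -47) = -20
F (Minnie): min(0, -37, -8, 37) = -37
G (Minnie): min(-33, 4) = -33
H (Minnie): min(-15, -50) = -50
I (Minnie): min(44, -34, -38) = -38
E (Maxine): max(-37, -33, -50, -38) = -33
K (Minnie): min(-37, 27) = -37
L (Chance): 2/5·8 + 3/5·-16 = -6.4
J (Maxine): max(-37, -6.4) = -6.4
N (Minnie): min(36, -1, -5) = -5
O (Minnie): min(40, -10, -14, 10) = -14
M (Maxine): max(-5, -14) = -5
Root (Minnie): min(-20, -33, -6.4, -5) = -33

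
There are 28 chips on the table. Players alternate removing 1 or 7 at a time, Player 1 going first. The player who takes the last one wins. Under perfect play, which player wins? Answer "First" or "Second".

Second

i:   0  1  2  3  4  5  6  7  8  9 10 11 12 13 14 15 16 17 18 19 20 21 22 23 24 25 26 27 28
     L  W  L  W  L  W  L  W  L  W  L  W  L  W  L  W  L  W  L  W  L  W  L  W  L  W  L  W  L
Position 28 is L, so the second player wins.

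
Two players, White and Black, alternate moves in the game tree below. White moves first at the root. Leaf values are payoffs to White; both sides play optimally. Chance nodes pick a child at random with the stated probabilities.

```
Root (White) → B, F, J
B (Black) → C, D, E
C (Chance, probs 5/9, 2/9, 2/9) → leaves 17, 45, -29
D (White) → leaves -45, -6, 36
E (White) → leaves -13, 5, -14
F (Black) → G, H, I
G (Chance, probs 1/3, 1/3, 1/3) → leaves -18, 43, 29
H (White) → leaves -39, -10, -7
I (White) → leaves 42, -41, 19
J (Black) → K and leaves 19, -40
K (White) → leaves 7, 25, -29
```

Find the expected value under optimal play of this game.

C (Chance): 5/9·17 + 2/9·45 + 2/9·-29 = 13
D (White): max(-45, -6, 36) = 36
E (White): max(-13, 5, -14) = 5
B (Black): min(13, 36, 5) = 5
G (Chance): 1/3·-18 + 1/3·43 + 1/3·29 = 18
H (White): max(-39, -10, -7) = -7
I (White): max(42, -41, 19) = 42
F (Black): min(18, -7, 42) = -7
K (White): max(7, 25, -29) = 25
J (Black): min(25, 19, -40) = -40
Root (White): max(5, -7, -40) = 5

5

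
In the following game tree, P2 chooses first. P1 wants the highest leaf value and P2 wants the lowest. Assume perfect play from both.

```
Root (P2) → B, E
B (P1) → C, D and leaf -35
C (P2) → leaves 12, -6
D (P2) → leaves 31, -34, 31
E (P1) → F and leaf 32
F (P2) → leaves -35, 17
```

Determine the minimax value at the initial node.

-6

C (P2): min(12, -6) = -6
D (P2): min(31, -34, 31) = -34
B (P1): max(-6, -34, -35) = -6
F (P2): min(-35, 17) = -35
E (P1): max(-35, 32) = 32
Root (P2): min(-6, 32) = -6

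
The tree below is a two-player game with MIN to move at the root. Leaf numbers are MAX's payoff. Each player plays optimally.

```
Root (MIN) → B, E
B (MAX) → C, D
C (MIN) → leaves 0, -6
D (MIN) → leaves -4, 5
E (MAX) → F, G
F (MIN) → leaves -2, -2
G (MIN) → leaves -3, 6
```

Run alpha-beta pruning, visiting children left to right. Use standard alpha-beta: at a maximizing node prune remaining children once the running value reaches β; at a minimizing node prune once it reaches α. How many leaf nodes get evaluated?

C [α=-∞,β=+∞]: v=-6
D [α=-6,β=+∞]: v=-4
B [α=-∞,β=+∞]: v=-4
F [α=-∞,β=-4]: v=-2
E [α=-∞,β=-4]: v=-2 after child 1 ≥ β → β-cutoff, skip 1
Root [α=-∞,β=+∞]: v=-4
Leaves evaluated: 6 of 8.

6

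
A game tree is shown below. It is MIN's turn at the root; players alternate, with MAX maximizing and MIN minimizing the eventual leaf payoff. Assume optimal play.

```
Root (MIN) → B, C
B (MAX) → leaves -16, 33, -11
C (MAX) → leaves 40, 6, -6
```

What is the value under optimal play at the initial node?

B (MAX): max(-16, 33, -11) = 33
C (MAX): max(40, 6, -6) = 40
Root (MIN): min(33, 40) = 33

33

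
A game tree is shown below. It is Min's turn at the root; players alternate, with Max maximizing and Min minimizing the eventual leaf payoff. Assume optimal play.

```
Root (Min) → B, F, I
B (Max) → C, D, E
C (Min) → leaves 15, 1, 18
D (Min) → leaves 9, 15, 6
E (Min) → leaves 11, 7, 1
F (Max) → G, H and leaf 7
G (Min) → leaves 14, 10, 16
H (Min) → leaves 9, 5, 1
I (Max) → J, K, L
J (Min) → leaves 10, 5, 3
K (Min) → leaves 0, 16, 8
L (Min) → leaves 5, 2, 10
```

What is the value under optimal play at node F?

G: min(14, 10, 16) = 10
H: min(9, 5, 1) = 1
F: max(10, 1, 7) = 10

10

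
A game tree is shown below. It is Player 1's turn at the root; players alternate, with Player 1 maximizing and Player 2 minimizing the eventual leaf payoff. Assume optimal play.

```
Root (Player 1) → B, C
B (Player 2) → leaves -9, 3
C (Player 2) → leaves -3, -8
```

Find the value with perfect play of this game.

-8

B (Player 2): min(-9, 3) = -9
C (Player 2): min(-3, -8) = -8
Root (Player 1): max(-9, -8) = -8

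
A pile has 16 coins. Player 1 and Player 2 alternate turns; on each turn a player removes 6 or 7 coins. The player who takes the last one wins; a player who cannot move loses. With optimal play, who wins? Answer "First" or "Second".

Second

W/L table (W = player to move can force a win):
i:   0  1  2  3  4  5  6  7  8  9 10 11 12 13 14 15 16
     L  L  L  L  L  L  W  W  W  W  W  W  W  L  L  L  L
Position 16 is L, so the second player wins.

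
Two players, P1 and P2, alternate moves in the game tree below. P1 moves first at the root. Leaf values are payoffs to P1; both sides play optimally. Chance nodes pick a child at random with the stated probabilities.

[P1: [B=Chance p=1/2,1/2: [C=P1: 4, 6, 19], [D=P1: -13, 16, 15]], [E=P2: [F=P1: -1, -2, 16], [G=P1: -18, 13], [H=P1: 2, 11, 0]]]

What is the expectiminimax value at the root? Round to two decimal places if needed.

17.5

C (P1): max(4, 6, 19) = 19
D (P1): max(-13, 16, 15) = 16
B (Chance): 1/2·19 + 1/2·16 = 17.5
F (P1): max(-1, -2, 16) = 16
G (P1): max(-18, 13) = 13
H (P1): max(2, 11, 0) = 11
E (P2): min(16, 13, 11) = 11
Root (P1): max(17.5, 11) = 17.5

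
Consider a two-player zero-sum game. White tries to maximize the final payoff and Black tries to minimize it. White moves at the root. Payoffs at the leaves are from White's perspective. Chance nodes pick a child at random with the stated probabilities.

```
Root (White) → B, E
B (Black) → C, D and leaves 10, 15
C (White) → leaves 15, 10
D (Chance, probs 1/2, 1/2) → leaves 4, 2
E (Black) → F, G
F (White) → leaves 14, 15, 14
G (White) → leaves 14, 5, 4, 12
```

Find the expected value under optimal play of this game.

14

C (White): max(15, 10) = 15
D (Chance): 1/2·4 + 1/2·2 = 3
B (Black): min(15, 3, 10, 15) = 3
F (White): max(14, 15, 14) = 15
G (White): max(14, 5, 4, 12) = 14
E (Black): min(15, 14) = 14
Root (White): max(3, 14) = 14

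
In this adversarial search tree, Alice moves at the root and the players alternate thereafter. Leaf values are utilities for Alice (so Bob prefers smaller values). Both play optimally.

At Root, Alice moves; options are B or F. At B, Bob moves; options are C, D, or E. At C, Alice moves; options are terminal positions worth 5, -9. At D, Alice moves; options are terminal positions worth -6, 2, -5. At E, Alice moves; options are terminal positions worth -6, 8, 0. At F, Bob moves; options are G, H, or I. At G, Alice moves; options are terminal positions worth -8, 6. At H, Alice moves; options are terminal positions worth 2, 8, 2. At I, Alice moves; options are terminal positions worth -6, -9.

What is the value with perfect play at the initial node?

2

C (Alice): max(5, -9) = 5
D (Alice): max(-6, 2, -5) = 2
E (Alice): max(-6, 8, 0) = 8
B (Bob): min(5, 2, 8) = 2
G (Alice): max(-8, 6) = 6
H (Alice): max(2, 8, 2) = 8
I (Alice): max(-6, -9) = -6
F (Bob): min(6, 8, -6) = -6
Root (Alice): max(2, -6) = 2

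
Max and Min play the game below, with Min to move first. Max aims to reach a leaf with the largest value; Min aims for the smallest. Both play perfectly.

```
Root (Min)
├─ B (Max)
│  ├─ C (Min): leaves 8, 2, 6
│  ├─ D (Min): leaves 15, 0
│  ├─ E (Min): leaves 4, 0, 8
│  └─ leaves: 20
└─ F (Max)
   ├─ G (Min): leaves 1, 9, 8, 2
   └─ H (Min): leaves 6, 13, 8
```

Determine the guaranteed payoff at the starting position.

6

C (Min): min(8, 2, 6) = 2
D (Min): min(15, 0) = 0
E (Min): min(4, 0, 8) = 0
B (Max): max(2, 0, 0, 20) = 20
G (Min): min(1, 9, 8, 2) = 1
H (Min): min(6, 13, 8) = 6
F (Max): max(1, 6) = 6
Root (Min): min(20, 6) = 6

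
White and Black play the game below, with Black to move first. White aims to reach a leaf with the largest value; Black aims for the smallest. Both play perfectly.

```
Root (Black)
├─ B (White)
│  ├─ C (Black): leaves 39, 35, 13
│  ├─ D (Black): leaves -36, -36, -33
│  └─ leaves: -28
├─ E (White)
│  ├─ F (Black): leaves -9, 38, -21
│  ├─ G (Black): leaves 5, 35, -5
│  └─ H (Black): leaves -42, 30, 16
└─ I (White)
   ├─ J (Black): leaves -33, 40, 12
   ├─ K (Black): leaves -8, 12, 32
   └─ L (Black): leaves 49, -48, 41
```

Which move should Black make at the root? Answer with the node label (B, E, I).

I

C (Black): min(39, 35, 13) = 13
D (Black): min(-36, -36, -33) = -36
B (White): max(13, -36, -28) = 13
F (Black): min(-9, 38, -21) = -21
G (Black): min(5, 35, -5) = -5
H (Black): min(-42, 30, 16) = -42
E (White): max(-21, -5, -42) = -5
J (Black): min(-33, 40, 12) = -33
K (Black): min(-8, 12, 32) = -8
L (Black): min(49, -48, 41) = -48
I (White): max(-33, -8, -48) = -8
Root (Black): min(13, -5, -8) = -8
Black picks the child with the lowest value: I (value -8).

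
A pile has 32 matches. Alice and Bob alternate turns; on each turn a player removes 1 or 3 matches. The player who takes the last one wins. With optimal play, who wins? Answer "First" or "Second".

Second

i:   0  1  2  3  4  5  6  7  8  9 10 11 12 13 14 15 16 17 18 19 20 21 22 23 24 25 26 27 28 29 30 31 32
     L  W  L  W  L  W  L  W  L  W  L  W  L  W  L  W  L  W  L  W  L  W  L  W  L  W  L  W  L  W  L  W  L
Position 32 is L, so the second player wins.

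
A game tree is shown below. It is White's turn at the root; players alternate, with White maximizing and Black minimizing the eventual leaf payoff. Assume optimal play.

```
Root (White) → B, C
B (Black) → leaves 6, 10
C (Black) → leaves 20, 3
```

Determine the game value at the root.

6

B (Black): min(6, 10) = 6
C (Black): min(20, 3) = 3
Root (White): max(6, 3) = 6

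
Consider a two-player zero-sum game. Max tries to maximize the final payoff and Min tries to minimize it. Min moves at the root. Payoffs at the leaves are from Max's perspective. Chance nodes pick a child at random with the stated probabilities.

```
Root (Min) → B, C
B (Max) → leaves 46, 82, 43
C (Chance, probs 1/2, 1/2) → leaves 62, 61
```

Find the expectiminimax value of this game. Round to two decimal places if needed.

B (Max): max(46, 82, 43) = 82
C (Chance): 1/2·62 + 1/2·61 = 61.5
Root (Min): min(82, 61.5) = 61.5

61.5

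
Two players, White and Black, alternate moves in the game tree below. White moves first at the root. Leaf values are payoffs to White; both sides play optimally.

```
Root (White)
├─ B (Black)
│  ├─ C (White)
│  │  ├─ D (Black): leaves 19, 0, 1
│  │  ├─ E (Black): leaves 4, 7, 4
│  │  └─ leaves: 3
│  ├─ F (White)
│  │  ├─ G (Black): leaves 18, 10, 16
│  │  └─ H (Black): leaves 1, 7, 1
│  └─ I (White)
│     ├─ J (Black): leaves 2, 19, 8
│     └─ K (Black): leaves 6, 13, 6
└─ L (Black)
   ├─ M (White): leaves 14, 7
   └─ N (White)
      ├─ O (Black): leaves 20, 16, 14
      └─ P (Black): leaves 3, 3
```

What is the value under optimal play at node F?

10

G: min(18, 10, 16) = 10
H: min(1, 7, 1) = 1
F: max(10, 1) = 10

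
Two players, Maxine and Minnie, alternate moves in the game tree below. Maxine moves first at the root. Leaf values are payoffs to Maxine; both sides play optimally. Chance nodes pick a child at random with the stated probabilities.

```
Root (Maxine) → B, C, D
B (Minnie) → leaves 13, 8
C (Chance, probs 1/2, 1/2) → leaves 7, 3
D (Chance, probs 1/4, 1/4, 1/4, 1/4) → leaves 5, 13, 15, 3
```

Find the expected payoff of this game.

9

B (Minnie): min(13, 8) = 8
C (Chance): 1/2·7 + 1/2·3 = 5
D (Chance): 1/4·5 + 1/4·13 + 1/4·15 + 1/4·3 = 9
Root (Maxine): max(8, 5, 9) = 9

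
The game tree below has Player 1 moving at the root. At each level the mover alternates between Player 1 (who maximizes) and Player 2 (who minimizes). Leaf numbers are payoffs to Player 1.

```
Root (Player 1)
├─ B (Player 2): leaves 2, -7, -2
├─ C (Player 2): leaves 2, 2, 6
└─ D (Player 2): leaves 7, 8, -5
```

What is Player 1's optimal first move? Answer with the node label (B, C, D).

B (Player 2): min(2, -7, -2) = -7
C (Player 2): min(2, 2, 6) = 2
D (Player 2): min(7, 8, -5) = -5
Root (Player 1): max(-7, 2, -5) = 2
Player 1 picks the child with the highest value: C (value 2).

C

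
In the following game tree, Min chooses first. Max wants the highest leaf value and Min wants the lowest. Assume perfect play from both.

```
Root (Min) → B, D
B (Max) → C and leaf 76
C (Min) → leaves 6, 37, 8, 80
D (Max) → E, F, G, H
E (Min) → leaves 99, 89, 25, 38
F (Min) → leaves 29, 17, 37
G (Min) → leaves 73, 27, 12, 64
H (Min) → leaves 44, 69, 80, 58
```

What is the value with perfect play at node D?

44

E: min(99, 89, 25, 38) = 25
F: min(29, 17, 37) = 17
G: min(73, 27, 12, 64) = 12
H: min(44, 69, 80, 58) = 44
D: max(25, 17, 12, 44) = 44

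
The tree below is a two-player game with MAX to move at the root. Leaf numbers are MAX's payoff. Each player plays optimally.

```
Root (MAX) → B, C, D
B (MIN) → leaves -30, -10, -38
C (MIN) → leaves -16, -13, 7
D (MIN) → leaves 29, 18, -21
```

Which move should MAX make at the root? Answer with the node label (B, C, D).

C

B (MIN): min(-30, -10, -38) = -38
C (MIN): min(-16, -13, 7) = -16
D (MIN): min(29, 18, -21) = -21
Root (MAX): max(-38, -16, -21) = -16
MAX picks the child with the highest value: C (value -16).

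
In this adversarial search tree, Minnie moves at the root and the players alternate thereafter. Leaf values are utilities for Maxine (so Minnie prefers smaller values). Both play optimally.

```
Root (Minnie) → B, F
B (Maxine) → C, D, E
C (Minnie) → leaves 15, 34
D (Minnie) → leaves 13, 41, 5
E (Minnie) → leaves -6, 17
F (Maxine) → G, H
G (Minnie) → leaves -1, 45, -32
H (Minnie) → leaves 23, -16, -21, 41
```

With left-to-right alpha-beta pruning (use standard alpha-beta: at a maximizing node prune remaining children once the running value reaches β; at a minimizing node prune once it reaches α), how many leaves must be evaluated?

11

C [α=-∞,β=+∞]: v=15
D [α=15,β=+∞]: v=13 after child 1 ≤ α → α-cutoff, skip 2
E [α=15,β=+∞]: v=-6 after child 1 ≤ α → α-cutoff, skip 1
B [α=-∞,β=+∞]: v=15
G [α=-∞,β=15]: v=-32
H [α=-32,β=15]: v=-21
F [α=-∞,β=15]: v=-21
Root [α=-∞,β=+∞]: v=-21
Leaves evaluated: 11 of 14.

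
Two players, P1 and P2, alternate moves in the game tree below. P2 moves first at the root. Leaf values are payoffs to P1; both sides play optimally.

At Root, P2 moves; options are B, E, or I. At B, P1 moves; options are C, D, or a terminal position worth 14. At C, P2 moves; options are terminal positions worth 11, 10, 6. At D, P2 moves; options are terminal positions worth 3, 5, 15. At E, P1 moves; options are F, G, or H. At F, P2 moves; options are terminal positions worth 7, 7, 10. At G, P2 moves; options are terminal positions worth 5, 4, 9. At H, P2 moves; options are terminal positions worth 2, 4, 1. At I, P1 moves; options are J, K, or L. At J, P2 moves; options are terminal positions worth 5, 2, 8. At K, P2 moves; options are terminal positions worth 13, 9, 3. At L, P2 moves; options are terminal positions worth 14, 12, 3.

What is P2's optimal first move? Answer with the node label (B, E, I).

C (P2): min(11, 10, 6) = 6
D (P2): min(3, 5, 15) = 3
B (P1): max(6, 3, 14) = 14
F (P2): min(7, 7, 10) = 7
G (P2): min(5, 4, 9) = 4
H (P2): min(2, 4, 1) = 1
E (P1): max(7, 4, 1) = 7
J (P2): min(5, 2, 8) = 2
K (P2): min(13, 9, 3) = 3
L (P2): min(14, 12, 3) = 3
I (P1): max(2, 3, 3) = 3
Root (P2): min(14, 7, 3) = 3
P2 picks the child with the lowest value: I (value 3).

I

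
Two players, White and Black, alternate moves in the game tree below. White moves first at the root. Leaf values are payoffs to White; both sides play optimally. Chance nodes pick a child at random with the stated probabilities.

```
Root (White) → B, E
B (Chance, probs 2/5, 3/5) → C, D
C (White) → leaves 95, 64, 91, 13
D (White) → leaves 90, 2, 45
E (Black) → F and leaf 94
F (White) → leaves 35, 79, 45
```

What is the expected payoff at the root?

92

C (White): max(95, 64, 91, 13) = 95
D (White): max(90, 2, 45) = 90
B (Chance): 2/5·95 + 3/5·90 = 92
F (White): max(35, 79, 45) = 79
E (Black): min(79, 94) = 79
Root (White): max(92, 79) = 92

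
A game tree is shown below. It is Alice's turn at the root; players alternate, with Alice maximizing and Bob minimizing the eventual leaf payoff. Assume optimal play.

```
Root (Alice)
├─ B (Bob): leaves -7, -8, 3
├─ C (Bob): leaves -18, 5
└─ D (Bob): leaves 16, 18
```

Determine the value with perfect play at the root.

16

B (Bob): min(-7, -8, 3) = -8
C (Bob): min(-18, 5) = -18
D (Bob): min(16, 18) = 16
Root (Alice): max(-8, -18, 16) = 16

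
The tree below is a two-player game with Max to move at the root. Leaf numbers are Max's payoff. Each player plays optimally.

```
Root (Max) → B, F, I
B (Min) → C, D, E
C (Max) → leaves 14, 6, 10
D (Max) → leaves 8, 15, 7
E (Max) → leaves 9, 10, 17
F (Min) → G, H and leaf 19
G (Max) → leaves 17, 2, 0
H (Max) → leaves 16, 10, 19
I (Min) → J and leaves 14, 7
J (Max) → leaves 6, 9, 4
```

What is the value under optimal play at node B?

C: max(14, 6, 10) = 14
D: max(8, 15, 7) = 15
E: max(9, 10, 17) = 17
B: min(14, 15, 17) = 14

14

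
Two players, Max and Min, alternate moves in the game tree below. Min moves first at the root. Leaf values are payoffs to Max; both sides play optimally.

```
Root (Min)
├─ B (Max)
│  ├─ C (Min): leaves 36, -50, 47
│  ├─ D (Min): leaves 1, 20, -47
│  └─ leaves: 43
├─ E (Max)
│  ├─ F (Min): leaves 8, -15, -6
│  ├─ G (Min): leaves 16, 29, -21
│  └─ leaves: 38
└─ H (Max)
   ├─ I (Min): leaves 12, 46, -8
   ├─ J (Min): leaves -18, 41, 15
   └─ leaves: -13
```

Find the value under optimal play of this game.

-8

C (Min): min(36, -50, 47) = -50
D (Min): min(1, 20, -47) = -47
B (Max): max(-50, -47, 43) = 43
F (Min): min(8, -15, -6) = -15
G (Min): min(16, 29, -21) = -21
E (Max): max(-15, -21, 38) = 38
I (Min): min(12, 46, -8) = -8
J (Min): min(-18, 41, 15) = -18
H (Max): max(-8, -18, -13) = -8
Root (Min): min(43, 38, -8) = -8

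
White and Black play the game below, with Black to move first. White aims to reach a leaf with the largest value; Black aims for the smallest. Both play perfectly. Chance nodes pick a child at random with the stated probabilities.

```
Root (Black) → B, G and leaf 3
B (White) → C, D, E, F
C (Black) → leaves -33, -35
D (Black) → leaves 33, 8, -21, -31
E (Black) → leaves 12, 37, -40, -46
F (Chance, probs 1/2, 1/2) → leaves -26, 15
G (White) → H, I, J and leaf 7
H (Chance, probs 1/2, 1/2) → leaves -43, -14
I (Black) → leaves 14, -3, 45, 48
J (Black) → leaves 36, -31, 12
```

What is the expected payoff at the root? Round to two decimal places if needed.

-5.5

C (Black): min(-33, -35) = -35
D (Black): min(33, 8, -21, -31) = -31
E (Black): min(12, 37, -40, -46) = -46
F (Chance): 1/2·-26 + 1/2·15 = -5.5
B (White): max(-35, -31, -46, -5.5) = -5.5
H (Chance): 1/2·-43 + 1/2·-14 = -28.5
I (Black): min(14, -3, 45, 48) = -3
J (Black): min(36, -31, 12) = -31
G (White): max(-28.5, -3, -31, 7) = 7
Root (Black): min(-5.5, 7, 3) = -5.5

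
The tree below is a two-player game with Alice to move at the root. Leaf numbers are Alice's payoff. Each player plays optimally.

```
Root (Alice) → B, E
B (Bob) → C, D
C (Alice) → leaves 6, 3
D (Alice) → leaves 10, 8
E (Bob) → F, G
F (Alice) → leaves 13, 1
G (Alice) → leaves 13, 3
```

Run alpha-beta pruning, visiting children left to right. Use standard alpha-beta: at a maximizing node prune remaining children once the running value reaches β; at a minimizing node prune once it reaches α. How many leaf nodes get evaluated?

C [α=-∞,β=+∞]: v=6
D [α=-∞,β=6]: v=10 after child 1 ≥ β → β-cutoff, skip 1
B [α=-∞,β=+∞]: v=6
F [α=6,β=+∞]: v=13
G [α=6,β=13]: v=13 after child 1 ≥ β → β-cutoff, skip 1
E [α=6,β=+∞]: v=13
Root [α=-∞,β=+∞]: v=13
Leaves evaluated: 6 of 8.

6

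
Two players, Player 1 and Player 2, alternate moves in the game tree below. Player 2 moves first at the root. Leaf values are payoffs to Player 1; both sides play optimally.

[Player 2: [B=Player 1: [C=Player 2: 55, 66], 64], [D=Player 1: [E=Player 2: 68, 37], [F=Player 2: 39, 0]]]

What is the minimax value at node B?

C: min(55, 66) = 55
B: max(55, 64) = 64

64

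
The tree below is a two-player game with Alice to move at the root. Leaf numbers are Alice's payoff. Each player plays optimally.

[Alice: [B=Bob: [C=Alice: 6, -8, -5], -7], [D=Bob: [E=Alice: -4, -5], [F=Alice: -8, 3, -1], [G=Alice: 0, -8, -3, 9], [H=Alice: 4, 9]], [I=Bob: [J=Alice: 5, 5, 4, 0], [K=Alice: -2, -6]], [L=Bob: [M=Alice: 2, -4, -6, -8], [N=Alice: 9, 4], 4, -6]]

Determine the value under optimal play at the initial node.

-2

C (Alice): max(6, -8, -5) = 6
B (Bob): min(6, -7) = -7
E (Alice): max(-4, -5) = -4
F (Alice): max(-8, 3, -1) = 3
G (Alice): max(0, -8, -3, 9) = 9
H (Alice): max(4, 9) = 9
D (Bob): min(-4, 3, 9, 9) = -4
J (Alice): max(5, 5, 4, 0) = 5
K (Alice): max(-2, -6) = -2
I (Bob): min(5, -2) = -2
M (Alice): max(2, -4, -6, -8) = 2
N (Alice): max(9, 4) = 9
L (Bob): min(2, 9, 4, -6) = -6
Root (Alice): max(-7, -4, -2, -6) = -2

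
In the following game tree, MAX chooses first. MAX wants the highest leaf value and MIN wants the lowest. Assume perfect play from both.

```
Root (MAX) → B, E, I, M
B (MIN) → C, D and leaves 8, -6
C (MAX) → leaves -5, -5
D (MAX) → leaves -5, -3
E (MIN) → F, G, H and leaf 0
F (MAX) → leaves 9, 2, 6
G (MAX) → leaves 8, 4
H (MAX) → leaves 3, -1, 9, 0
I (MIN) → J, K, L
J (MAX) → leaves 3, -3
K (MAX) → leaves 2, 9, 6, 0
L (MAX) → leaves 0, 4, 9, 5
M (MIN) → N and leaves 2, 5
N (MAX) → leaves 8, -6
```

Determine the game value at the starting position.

C (MAX): max(-5, -5) = -5
D (MAX): max(-5, -3) = -3
B (MIN): min(-5, -3, 8, -6) = -6
F (MAX): max(9, 2, 6) = 9
G (MAX): max(8, 4) = 8
H (MAX): max(3, -1, 9, 0) = 9
E (MIN): min(9, 8, 9, 0) = 0
J (MAX): max(3, -3) = 3
K (MAX): max(2, 9, 6, 0) = 9
L (MAX): max(0, 4, 9, 5) = 9
I (MIN): min(3, 9, 9) = 3
N (MAX): max(8, -6) = 8
M (MIN): min(8, 2, 5) = 2
Root (MAX): max(-6, 0, 3, 2) = 3

3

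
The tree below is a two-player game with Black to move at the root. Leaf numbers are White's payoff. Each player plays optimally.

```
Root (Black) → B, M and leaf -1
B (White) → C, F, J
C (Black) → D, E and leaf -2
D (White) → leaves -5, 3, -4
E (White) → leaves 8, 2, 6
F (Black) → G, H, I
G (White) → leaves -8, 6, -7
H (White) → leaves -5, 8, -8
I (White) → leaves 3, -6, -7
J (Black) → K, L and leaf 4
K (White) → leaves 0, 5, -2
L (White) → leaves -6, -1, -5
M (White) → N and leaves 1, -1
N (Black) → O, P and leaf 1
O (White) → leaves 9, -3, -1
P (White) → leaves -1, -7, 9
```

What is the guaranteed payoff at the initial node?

-1

D (White): max(-5, 3, -4) = 3
E (White): max(8, 2, 6) = 8
C (Black): min(3, 8, -2) = -2
G (White): max(-8, 6, -7) = 6
H (White): max(-5, 8, -8) = 8
I (White): max(3, -6, -7) = 3
F (Black): min(6, 8, 3) = 3
K (White): max(0, 5, -2) = 5
L (White): max(-6, -1, -5) = -1
J (Black): min(5, -1, 4) = -1
B (White): max(-2, 3, -1) = 3
O (White): max(9, -3, -1) = 9
P (White): max(-1, -7, 9) = 9
N (Black): min(9, 9, 1) = 1
M (White): max(1, 1, -1) = 1
Root (Black): min(3, 1, -1) = -1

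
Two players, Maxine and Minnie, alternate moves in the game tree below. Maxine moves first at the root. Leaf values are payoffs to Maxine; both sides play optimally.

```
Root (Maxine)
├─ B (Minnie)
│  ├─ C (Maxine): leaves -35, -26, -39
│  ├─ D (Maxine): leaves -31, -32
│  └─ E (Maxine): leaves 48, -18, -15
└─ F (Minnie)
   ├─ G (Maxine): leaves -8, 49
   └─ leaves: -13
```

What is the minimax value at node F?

G: max(-8, 49) = 49
F: min(49, -13) = -13

-13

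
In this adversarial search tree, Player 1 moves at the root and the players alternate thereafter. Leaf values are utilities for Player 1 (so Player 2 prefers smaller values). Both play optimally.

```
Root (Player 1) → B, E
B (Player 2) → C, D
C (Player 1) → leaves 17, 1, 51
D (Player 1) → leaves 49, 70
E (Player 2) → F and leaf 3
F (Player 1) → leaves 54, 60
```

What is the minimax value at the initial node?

51

C (Player 1): max(17, 1, 51) = 51
D (Player 1): max(49, 70) = 70
B (Player 2): min(51, 70) = 51
F (Player 1): max(54, 60) = 60
E (Player 2): min(60, 3) = 3
Root (Player 1): max(51, 3) = 51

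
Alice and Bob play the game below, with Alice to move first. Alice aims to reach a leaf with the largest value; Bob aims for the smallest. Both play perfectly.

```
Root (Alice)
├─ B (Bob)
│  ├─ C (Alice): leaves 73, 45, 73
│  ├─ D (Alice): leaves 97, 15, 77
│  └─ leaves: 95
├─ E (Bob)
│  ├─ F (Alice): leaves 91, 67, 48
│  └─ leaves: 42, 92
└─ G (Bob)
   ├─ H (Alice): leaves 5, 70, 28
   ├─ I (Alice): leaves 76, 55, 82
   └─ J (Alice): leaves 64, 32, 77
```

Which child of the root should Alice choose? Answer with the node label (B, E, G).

B

C (Alice): max(73, 45, 73) = 73
D (Alice): max(97, 15, 77) = 97
B (Bob): min(73, 97, 95) = 73
F (Alice): max(91, 67, 48) = 91
E (Bob): min(91, 42, 92) = 42
H (Alice): max(5, 70, 28) = 70
I (Alice): max(76, 55, 82) = 82
J (Alice): max(64, 32, 77) = 77
G (Bob): min(70, 82, 77) = 70
Root (Alice): max(73, 42, 70) = 73
Alice picks the child with the highest value: B (value 73).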